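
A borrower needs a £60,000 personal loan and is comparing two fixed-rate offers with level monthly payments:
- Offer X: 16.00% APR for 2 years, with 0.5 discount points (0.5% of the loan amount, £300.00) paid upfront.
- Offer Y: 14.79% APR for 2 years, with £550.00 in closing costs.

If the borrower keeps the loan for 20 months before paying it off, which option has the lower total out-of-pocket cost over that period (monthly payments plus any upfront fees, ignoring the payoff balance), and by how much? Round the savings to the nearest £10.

Offer X: monthly rate = 16%/12 = 0.0133333; payment = 60,000 × 0.0133333 / (1 − (1+0.0133333)^−24) = £2,937.79.
Offer Y: monthly rate = 14.79%/12 = 0.0123250; payment = 60,000 × 0.0123250 / (1 − (1+0.0123250)^−24) = £2,903.22.
Over 20 months: Offer X costs 20 × £2,937.79 + £300.00 = £59,055.80; Offer Y costs 20 × £2,903.22 + £550.00 = £58,614.40.
Offer Y is cheaper by £59,055.80 − £58,614.40 = £441.40.

Offer Y by £440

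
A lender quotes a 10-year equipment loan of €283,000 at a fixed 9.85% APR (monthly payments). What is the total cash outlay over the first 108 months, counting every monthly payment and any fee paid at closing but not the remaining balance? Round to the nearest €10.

€401,370

At 9.85% the monthly rate is 0.0082083, so the payment is 283,000 × 0.0082083 / (1 − 1.0082083^−120) = €3,716.40.
Total outlay = 108 × €3,716.40 = €401,371.20.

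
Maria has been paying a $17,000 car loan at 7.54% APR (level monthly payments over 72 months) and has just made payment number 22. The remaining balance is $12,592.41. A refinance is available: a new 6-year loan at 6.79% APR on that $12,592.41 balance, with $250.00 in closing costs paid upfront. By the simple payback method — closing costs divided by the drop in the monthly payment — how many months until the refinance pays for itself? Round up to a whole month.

Current payment = 17,000 × 7.54%/12 / (1 − (1+0.0062833)^−72) = $294.26.
Refinanced payment = 12,592.41 × 0.0056583 / (1 − (1+0.0056583)^−72) = $213.42.
Monthly savings = $294.26 − $213.42 = $80.84.
Break-even = $250.00 / $80.84 = 3.09 → 4 months.

4 months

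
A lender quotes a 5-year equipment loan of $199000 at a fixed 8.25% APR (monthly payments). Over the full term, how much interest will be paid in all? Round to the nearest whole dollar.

$44,531

Monthly rate = 8.25%/12 = 0.0068750; payment = 199,000 × 0.0068750 / (1 − (1+0.0068750)^−60) = $4,058.85.
Total paid = 60 × $4,058.85 = $243,531.00; interest = $243,531.00 − $199,000 = $44,531.00.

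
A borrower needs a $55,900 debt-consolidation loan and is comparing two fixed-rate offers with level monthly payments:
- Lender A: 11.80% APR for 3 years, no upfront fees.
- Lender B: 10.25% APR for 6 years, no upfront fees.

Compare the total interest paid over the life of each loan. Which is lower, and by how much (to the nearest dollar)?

Lender A: monthly rate = 11.8%/12 = 0.0098333; payment = 55,900 × 0.0098333 / (1 − (1+0.0098333)^−36) = $1,851.34.
Total interest on Lender A = 36 × $1,851.34 − $55,900 = $10,748.24.
Lender B: at 10.25% the monthly rate is 0.0085417, so the payment is 55,900 × 0.0085417 / (1 − 1.0085417^−72) = $1,042.66.
Total interest on Lender B = 72 × $1,042.66 − $55,900 = $19,171.52.
Lender A is lower by $8,423.28.

Lender A by $8,423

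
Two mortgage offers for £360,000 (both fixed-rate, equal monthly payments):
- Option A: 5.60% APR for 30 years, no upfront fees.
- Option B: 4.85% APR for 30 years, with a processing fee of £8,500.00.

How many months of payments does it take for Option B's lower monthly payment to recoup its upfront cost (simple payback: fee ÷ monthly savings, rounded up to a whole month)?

Option A: at 5.60% the monthly rate is 0.0046667, so the payment is 360,000 × 0.0046667 / (1 − 1.0046667^−360) = £2,066.68.
Option B: at 4.85% the monthly rate is 0.0040417, so the payment is 360,000 × 0.0040417 / (1 − 1.0040417^−360) = £1,899.69.
Monthly savings = £2,066.68 − £1,899.69 = £166.99.
Break-even = £8,500.00 / £166.99 = 50.90 → 51 months.

51 months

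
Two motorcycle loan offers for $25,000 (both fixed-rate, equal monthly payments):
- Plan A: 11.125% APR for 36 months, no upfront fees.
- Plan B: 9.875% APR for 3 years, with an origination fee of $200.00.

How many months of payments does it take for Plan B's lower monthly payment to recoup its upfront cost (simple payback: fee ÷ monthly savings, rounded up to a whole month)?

14 months

Plan A: monthly rate = 11.125%/12 = 0.0092708; payment = 25,000 × 0.0092708 / (1 − (1+0.0092708)^−36) = $819.95.
Plan B: monthly rate = 9.875%/12 = 0.0082292; payment = 25,000 × 0.0082292 / (1 − (1+0.0082292)^−36) = $805.21.
Monthly savings = $819.95 − $805.21 = $14.74.
Break-even = $200.00 / $14.74 = 13.57 → 14 months.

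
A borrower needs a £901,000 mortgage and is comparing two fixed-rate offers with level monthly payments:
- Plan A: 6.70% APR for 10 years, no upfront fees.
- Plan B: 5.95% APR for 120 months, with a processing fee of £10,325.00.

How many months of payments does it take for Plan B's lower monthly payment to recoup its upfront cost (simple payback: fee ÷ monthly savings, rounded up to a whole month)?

31 months

Plan A: monthly rate = 6.7%/12 = 0.0055833; payment = 901,000 × 0.0055833 / (1 − (1+0.0055833)^−120) = £10,322.60.
Plan B: monthly rate = 5.95%/12 = 0.0049583; payment = 901,000 × 0.0049583 / (1 − (1+0.0049583)^−120) = £9,980.34.
Monthly savings = £10,322.60 − £9,980.34 = £342.26.
Break-even = £10,325.00 / £342.26 = 30.17 → 31 months.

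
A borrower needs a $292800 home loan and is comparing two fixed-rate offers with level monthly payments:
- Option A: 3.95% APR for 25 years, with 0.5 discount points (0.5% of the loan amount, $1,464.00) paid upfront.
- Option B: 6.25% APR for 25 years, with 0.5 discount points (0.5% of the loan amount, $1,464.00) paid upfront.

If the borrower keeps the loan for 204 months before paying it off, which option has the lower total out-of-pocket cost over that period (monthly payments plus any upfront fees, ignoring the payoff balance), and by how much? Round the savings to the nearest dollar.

Option A by $80,392

Option A: at 3.95% the monthly rate is 0.0032917, so the payment is 292,800 × 0.0032917 / (1 − 1.0032917^−300) = $1,537.43.
Option B: at 6.25% the monthly rate is 0.0052083, so the payment is 292,800 × 0.0052083 / (1 − 1.0052083^−300) = $1,931.51.
Over 204 months: Option A costs 204 × $1,537.43 + $1,464.00 = $315,099.72; Option B costs 204 × $1,931.51 + $1,464.00 = $395,492.04.
Option A is cheaper by $395,492.04 − $315,099.72 = $80,392.32.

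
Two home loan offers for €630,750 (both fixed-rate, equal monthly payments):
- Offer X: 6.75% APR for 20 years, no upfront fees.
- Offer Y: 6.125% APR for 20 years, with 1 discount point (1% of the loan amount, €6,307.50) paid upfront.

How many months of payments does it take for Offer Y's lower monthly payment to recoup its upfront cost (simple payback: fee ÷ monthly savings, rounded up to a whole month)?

Offer X: at 6.75% the monthly rate is 0.0056250, so the payment is 630,750 × 0.0056250 / (1 − 1.0056250^−240) = €4,796.00.
Offer Y: monthly rate = 6.125%/12 = 0.0051042; payment = 630,750 × 0.0051042 / (1 − (1+0.0051042)^−240) = €4,564.49.
Monthly savings = €4,796.00 − €4,564.49 = €231.51.
Break-even = €6,307.50 / €231.51 = 27.25 → 28 months.

28 months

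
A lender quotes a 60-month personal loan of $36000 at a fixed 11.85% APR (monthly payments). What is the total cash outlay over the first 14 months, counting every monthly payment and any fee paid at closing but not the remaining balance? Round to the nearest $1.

$11,173

Monthly rate = 11.85%/12 = 0.0098750; payment = 36,000 × 0.0098750 / (1 − (1+0.0098750)^−60) = $798.07.
Total outlay = 14 × $798.07 = $11,172.98.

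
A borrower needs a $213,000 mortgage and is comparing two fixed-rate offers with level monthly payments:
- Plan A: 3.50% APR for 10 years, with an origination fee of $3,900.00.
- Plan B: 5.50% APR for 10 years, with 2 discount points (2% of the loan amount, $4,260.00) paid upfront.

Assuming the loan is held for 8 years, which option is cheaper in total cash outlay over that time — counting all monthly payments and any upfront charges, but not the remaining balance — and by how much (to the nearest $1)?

Plan A by $20,073

Plan A: at 3.50% the monthly rate is 0.0029167, so the payment is 213,000 × 0.0029167 / (1 − 1.0029167^−120) = $2,106.27.
Plan B: at 5.50% the monthly rate is 0.0045833, so the payment is 213,000 × 0.0045833 / (1 − 1.0045833^−120) = $2,311.61.
Over 96 months: Plan A costs 96 × $2,106.27 + $3,900.00 = $206,101.92; Plan B costs 96 × $2,311.61 + $4,260.00 = $226,174.56.
Plan A is cheaper by $226,174.56 − $206,101.92 = $20,072.64.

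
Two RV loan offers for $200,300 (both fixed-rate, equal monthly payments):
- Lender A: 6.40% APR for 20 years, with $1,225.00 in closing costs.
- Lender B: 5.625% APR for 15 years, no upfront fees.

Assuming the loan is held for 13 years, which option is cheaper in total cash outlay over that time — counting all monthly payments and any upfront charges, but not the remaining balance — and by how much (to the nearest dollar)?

Lender A: monthly rate = 6.4%/12 = 0.0053333; payment = 200,300 × 0.0053333 / (1 − (1+0.0053333)^−240) = $1,481.61.
Lender B: monthly rate = 5.625%/12 = 0.0046875; payment = 200,300 × 0.0046875 / (1 − (1+0.0046875)^−180) = $1,649.93.
Over 156 months: Lender A costs 156 × $1,481.61 + $1,225.00 = $232,356.16; Lender B costs 156 × $1,649.93 = $257,389.08.
Lender A is cheaper by $257,389.08 − $232,356.16 = $25,032.92.

Lender A by $25,033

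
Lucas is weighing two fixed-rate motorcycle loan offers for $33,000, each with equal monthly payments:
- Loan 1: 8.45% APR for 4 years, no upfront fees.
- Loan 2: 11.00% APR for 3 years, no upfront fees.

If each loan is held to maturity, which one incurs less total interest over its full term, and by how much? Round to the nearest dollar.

Loan 1: at 8.45% the monthly rate is 0.0070417, so the payment is 33,000 × 0.0070417 / (1 − 1.0070417^−48) = $812.62.
Total interest on Loan 1 = 48 × $812.62 − $33,000 = $6,005.76.
Loan 2: at 11.00% the monthly rate is 0.0091667, so the payment is 33,000 × 0.0091667 / (1 − 1.0091667^−36) = $1,080.38.
Total interest on Loan 2 = 36 × $1,080.38 − $33,000 = $5,893.68.
Loan 2 is lower by $112.08.

Loan 2 by $112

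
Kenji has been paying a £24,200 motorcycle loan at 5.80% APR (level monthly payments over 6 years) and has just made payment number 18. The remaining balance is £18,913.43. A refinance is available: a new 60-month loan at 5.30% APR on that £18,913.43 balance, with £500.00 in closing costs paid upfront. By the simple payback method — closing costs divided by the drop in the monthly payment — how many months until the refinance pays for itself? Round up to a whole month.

13 months

Current payment = 24,200 × 5.8%/12 / (1 − (1+0.0048333)^−72) = £398.78.
Refinanced payment = 18,913.43 × 0.0044167 / (1 − (1+0.0044167)^−60) = £359.53.
Monthly savings = £398.78 − £359.53 = £39.25.
Break-even = £500.00 / £39.25 = 12.74 → 13 months.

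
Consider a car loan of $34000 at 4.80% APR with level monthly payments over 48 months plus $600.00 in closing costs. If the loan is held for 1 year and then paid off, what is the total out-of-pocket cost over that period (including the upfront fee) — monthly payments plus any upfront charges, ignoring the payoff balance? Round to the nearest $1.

$9,959

At 4.80% the monthly rate is 0.0040000, so the payment is 34,000 × 0.0040000 / (1 − 1.0040000^−48) = $779.92.
Total outlay = 12 × $779.92 + $600.00 = $9,959.04.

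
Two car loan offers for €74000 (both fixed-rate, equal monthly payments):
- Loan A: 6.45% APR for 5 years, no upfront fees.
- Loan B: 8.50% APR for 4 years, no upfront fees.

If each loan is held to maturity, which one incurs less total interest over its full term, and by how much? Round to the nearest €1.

Loan A: at 6.45% the monthly rate is 0.0053750, so the payment is 74,000 × 0.0053750 / (1 − 1.0053750^−60) = €1,446.16.
Total interest on Loan A = 60 × €1,446.16 − €74,000 = €12,769.60.
Loan B: at 8.50% the monthly rate is 0.0070833, so the payment is 74,000 × 0.0070833 / (1 − 1.0070833^−48) = €1,823.97.
Total interest on Loan B = 48 × €1,823.97 − €74,000 = €13,550.56.
Loan A is lower by €780.96.

Loan A by €781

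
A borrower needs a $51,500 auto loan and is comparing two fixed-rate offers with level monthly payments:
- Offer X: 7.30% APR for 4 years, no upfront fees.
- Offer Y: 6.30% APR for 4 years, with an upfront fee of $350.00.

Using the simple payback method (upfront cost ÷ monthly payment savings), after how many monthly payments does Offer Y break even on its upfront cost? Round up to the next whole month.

15 months

Offer X: monthly rate = 7.3%/12 = 0.0060833; payment = 51,500 × 0.0060833 / (1 − (1+0.0060833)^−48) = $1,240.41.
Offer Y: at 6.30% the monthly rate is 0.0052500, so the payment is 51,500 × 0.0052500 / (1 − 1.0052500^−48) = $1,216.58.
Monthly savings = $1,240.41 − $1,216.58 = $23.83.
Break-even = $350.00 / $23.83 = 14.69 → 15 months.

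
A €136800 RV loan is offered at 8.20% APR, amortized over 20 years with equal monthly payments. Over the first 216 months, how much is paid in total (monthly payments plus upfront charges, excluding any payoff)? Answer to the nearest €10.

€250,850

At 8.20% the monthly rate is 0.0068333, so the payment is 136,800 × 0.0068333 / (1 − 1.0068333^−240) = €1,161.34.
Total outlay = 216 × €1,161.34 = €250,849.44.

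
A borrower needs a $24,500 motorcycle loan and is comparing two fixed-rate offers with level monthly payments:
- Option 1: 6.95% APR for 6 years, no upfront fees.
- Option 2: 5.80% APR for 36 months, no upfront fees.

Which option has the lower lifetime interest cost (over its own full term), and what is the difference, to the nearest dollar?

Option 1: at 6.95% the monthly rate is 0.0057917, so the payment is 24,500 × 0.0057917 / (1 − 1.0057917^−72) = $417.11.
Total interest on Option 1 = 72 × $417.11 − $24,500 = $5,531.92.
Option 2: at 5.80% the monthly rate is 0.0048333, so the payment is 24,500 × 0.0048333 / (1 − 1.0048333^−36) = $743.12.
Total interest on Option 2 = 36 × $743.12 − $24,500 = $2,252.32.
Option 2 is lower by $3,279.60.

Option 2 by $3,280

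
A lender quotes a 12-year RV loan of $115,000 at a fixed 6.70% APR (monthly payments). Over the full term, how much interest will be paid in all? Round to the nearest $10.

Monthly rate = 6.7%/12 = 0.0055833; payment = 115,000 × 0.0055833 / (1 − (1+0.0055833)^−144) = $1,164.33.
Total paid = 144 × $1,164.33 = $167,663.52; interest = $167,663.52 − $115,000 = $52,663.52.

$52,660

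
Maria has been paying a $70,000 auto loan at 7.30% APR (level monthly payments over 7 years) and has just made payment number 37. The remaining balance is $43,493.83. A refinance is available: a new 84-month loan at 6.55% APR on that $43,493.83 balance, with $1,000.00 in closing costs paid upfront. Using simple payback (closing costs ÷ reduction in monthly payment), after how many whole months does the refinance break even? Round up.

3 months

Current payment = 70,000 × 7.3%/12 / (1 − (1+0.0060833)^−84) = $1,066.78.
Refinanced payment = 43,493.83 × 0.0054583 / (1 − (1+0.0054583)^−84) = $646.91.
Monthly savings = $1,066.78 − $646.91 = $419.87.
Break-even = $1,000.00 / $419.87 = 2.38 → 3 months.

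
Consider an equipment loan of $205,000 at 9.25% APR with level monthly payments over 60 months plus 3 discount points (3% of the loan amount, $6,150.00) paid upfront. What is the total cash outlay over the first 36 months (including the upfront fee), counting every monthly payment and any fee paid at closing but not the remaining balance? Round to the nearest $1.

At 9.25% the monthly rate is 0.0077083, so the payment is 205,000 × 0.0077083 / (1 − 1.0077083^−60) = $4,280.38.
Total outlay = 36 × $4,280.38 + $6,150.00 = $160,243.68.

$160,244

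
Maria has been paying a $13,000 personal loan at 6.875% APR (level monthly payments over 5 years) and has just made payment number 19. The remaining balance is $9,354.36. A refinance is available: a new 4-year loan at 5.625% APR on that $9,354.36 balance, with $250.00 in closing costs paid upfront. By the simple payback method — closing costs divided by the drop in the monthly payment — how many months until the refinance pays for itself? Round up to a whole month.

Current payment = 13,000 × 6.875%/12 / (1 − (1+0.0057292)^−60) = $256.65.
Refinanced payment = 9,354.36 × 0.0046875 / (1 − (1+0.0046875)^−48) = $218.08.
Monthly savings = $256.65 − $218.08 = $38.57.
Break-even = $250.00 / $38.57 = 6.48 → 7 months.

7 months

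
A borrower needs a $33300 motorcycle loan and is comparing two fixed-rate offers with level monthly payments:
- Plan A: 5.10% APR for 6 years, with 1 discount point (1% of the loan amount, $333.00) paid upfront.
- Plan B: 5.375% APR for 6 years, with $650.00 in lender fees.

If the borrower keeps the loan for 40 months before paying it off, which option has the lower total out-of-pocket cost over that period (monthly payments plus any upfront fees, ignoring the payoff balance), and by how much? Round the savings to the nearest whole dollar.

Plan A by $488

Plan A: monthly rate = 5.1%/12 = 0.0042500; payment = 33,300 × 0.0042500 / (1 − (1+0.0042500)^−72) = $537.84.
Plan B: at 5.375% the monthly rate is 0.0044792, so the payment is 33,300 × 0.0044792 / (1 − 1.0044792^−72) = $542.11.
Over 40 months: Plan A costs 40 × $537.84 + $333.00 = $21,846.60; Plan B costs 40 × $542.11 + $650.00 = $22,334.40.
Plan A is cheaper by $22,334.40 − $21,846.60 = $487.80.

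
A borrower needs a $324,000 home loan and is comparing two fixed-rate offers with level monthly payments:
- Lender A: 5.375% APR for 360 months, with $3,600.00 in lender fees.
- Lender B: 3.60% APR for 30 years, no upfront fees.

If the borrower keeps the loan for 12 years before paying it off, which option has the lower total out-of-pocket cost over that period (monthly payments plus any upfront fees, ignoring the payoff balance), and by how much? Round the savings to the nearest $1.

Lender A: at 5.375% the monthly rate is 0.0044792, so the payment is 324,000 × 0.0044792 / (1 − 1.0044792^−360) = $1,814.31.
Lender B: at 3.60% the monthly rate is 0.0030000, so the payment is 324,000 × 0.0030000 / (1 − 1.0030000^−360) = $1,473.05.
Over 144 months: Lender A costs 144 × $1,814.31 + $3,600.00 = $264,860.64; Lender B costs 144 × $1,473.05 = $212,119.20.
Lender B is cheaper by $264,860.64 − $212,119.20 = $52,741.44.

Lender B by $52,741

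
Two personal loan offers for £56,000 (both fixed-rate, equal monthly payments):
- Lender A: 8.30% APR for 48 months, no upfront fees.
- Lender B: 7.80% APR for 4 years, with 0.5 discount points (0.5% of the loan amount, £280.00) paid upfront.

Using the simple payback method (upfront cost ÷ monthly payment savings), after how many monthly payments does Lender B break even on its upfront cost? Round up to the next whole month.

Lender A: monthly rate = 8.3%/12 = 0.0069167; payment = 56,000 × 0.0069167 / (1 − (1+0.0069167)^−48) = £1,375.02.
Lender B: monthly rate = 7.8%/12 = 0.0065000; payment = 56,000 × 0.0065000 / (1 − (1+0.0065000)^−48) = £1,361.87.
Monthly savings = £1,375.02 − £1,361.87 = £13.15.
Break-even = £280.00 / £13.15 = 21.29 → 22 months.

22 months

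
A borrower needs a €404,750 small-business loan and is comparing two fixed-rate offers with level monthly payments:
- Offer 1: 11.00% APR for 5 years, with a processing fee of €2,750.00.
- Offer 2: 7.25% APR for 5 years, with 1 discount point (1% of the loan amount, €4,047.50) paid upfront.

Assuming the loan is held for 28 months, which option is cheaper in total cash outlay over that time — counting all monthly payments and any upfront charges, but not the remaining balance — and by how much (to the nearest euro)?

Offer 2 by €19,363

Offer 1: monthly rate = 11%/12 = 0.0091667; payment = 404,750 × 0.0091667 / (1 − (1+0.0091667)^−60) = €8,800.25.
Offer 2: at 7.25% the monthly rate is 0.0060417, so the payment is 404,750 × 0.0060417 / (1 − 1.0060417^−60) = €8,062.36.
Over 28 months: Offer 1 costs 28 × €8,800.25 + €2,750.00 = €249,157.00; Offer 2 costs 28 × €8,062.36 + €4,047.50 = €229,793.58.
Offer 2 is cheaper by €249,157.00 − €229,793.58 = €19,363.42.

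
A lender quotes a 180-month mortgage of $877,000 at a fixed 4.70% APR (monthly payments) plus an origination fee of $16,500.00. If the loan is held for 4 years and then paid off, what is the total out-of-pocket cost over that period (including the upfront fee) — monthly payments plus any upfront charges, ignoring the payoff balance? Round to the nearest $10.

$342,850

Monthly rate = 4.7%/12 = 0.0039167; payment = 877,000 × 0.0039167 / (1 − (1+0.0039167)^−180) = $6,798.98.
Total outlay = 48 × $6,798.98 + $16,500.00 = $342,851.04.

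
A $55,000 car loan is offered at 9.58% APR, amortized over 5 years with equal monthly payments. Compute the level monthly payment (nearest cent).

Monthly rate = 9.58%/12 = 0.0079833; payment = 55,000 × 0.0079833 / (1 − (1+0.0079833)^−60) = $1,157.25.

$1,157.25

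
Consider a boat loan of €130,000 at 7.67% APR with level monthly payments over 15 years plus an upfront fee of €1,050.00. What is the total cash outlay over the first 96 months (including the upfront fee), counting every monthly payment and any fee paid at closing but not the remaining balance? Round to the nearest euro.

At 7.67% the monthly rate is 0.0063917, so the payment is 130,000 × 0.0063917 / (1 − 1.0063917^−180) = €1,217.71.
Total outlay = 96 × €1,217.71 + €1,050.00 = €117,950.16.

€117,950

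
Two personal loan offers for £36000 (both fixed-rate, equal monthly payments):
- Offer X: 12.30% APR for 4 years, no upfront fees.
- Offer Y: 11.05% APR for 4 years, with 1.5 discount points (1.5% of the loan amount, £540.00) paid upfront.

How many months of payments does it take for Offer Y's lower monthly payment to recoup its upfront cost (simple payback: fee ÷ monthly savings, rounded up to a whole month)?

25 months

Offer X: monthly rate = 12.3%/12 = 0.0102500; payment = 36,000 × 0.0102500 / (1 − (1+0.0102500)^−48) = £953.33.
Offer Y: at 11.05% the monthly rate is 0.0092083, so the payment is 36,000 × 0.0092083 / (1 − 1.0092083^−48) = £931.31.
Monthly savings = £953.33 − £931.31 = £22.02.
Break-even = £540.00 / £22.02 = 24.52 → 25 months.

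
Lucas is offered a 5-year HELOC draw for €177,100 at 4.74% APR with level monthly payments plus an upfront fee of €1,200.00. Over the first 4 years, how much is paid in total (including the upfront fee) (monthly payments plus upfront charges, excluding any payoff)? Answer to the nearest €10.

At 4.74% the monthly rate is 0.0039500, so the payment is 177,100 × 0.0039500 / (1 − 1.0039500^−60) = €3,321.04.
Total outlay = 48 × €3,321.04 + €1,200.00 = €160,609.92.

€160,610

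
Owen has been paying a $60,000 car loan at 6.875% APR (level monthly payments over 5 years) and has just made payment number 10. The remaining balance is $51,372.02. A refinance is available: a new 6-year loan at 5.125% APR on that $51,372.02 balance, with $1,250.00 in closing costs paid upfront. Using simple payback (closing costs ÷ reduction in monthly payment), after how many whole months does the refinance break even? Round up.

4 months

Current payment = 60,000 × 6.875%/12 / (1 − (1+0.0057292)^−60) = $1,184.54.
Refinanced payment = 51,372.02 × 0.0042708 / (1 − (1+0.0042708)^−72) = $830.32.
Monthly savings = $1,184.54 − $830.32 = $354.22.
Break-even = $1,250.00 / $354.22 = 3.53 → 4 months.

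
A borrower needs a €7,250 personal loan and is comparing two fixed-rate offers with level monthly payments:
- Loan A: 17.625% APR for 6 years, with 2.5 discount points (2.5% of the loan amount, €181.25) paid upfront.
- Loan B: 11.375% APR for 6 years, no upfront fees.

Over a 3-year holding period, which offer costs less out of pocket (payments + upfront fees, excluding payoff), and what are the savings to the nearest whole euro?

Loan B by €1,061

Loan A: monthly rate = 17.625%/12 = 0.0146875; payment = 7,250 × 0.0146875 / (1 − (1+0.0146875)^−72) = €163.82.
Loan B: monthly rate = 11.375%/12 = 0.0094792; payment = 7,250 × 0.0094792 / (1 − (1+0.0094792)^−72) = €139.39.
Over 36 months: Loan A costs 36 × €163.82 + €181.25 = €6,078.77; Loan B costs 36 × €139.39 = €5,018.04.
Loan B is cheaper by €6,078.77 − €5,018.04 = €1,060.73.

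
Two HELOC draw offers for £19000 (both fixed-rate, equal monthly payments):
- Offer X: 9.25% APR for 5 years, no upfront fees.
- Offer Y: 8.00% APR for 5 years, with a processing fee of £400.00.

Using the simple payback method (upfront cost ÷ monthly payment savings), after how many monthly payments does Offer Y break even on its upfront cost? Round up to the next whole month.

35 months

Offer X: at 9.25% the monthly rate is 0.0077083, so the payment is 19,000 × 0.0077083 / (1 − 1.0077083^−60) = £396.72.
Offer Y: at 8.00% the monthly rate is 0.0066667, so the payment is 19,000 × 0.0066667 / (1 − 1.0066667^−60) = £385.25.
Monthly savings = £396.72 − £385.25 = £11.47.
Break-even = £400.00 / £11.47 = 34.87 → 35 months.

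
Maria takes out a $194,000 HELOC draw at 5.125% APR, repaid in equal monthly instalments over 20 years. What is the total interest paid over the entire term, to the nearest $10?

Monthly rate = 5.125%/12 = 0.0042708; payment = 194,000 × 0.0042708 / (1 − (1+0.0042708)^−240) = $1,293.75.
Total paid = 240 × $1,293.75 = $310,500.00; interest = $310,500.00 − $194,000 = $116,500.00.

$116,500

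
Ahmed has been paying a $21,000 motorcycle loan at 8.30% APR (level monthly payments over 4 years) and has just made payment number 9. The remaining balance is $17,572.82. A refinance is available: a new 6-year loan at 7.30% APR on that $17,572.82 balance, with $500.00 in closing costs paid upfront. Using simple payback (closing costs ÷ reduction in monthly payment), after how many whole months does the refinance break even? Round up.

Current payment = 21,000 × 8.3%/12 / (1 − (1+0.0069167)^−48) = $515.63.
Refinanced payment = 17,572.82 × 0.0060833 / (1 − (1+0.0060833)^−72) = $302.14.
Monthly savings = $515.63 − $302.14 = $213.49.
Break-even = $500.00 / $213.49 = 2.34 → 3 months.

3 months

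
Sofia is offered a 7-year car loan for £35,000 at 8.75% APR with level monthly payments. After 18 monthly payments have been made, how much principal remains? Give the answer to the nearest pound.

£29,185

With monthly rate i = 8.75%/12 = 0.0072917, the balance after k of n payments is P · [(1+i)^n − (1+i)^k] / [(1+i)^n − 1].
(1+0.0072917)^84 = 1.84094260 and (1+0.0072917)^18 = 1.13970995, so the balance is 35,000 × (1.84094260 − 1.13970995) / (1.84094260 − 1) = £29,185.28.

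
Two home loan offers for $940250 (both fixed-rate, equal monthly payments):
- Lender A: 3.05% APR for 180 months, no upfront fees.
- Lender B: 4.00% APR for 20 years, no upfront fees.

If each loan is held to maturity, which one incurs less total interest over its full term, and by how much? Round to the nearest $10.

Lender A by $194,610

Lender A: at 3.05% the monthly rate is 0.0025417, so the payment is 940,250 × 0.0025417 / (1 − 1.0025417^−180) = $6,515.83.
Total interest on Lender A = 180 × $6,515.83 − $940,250 = $232,599.40.
Lender B: monthly rate = 4%/12 = 0.0033333; payment = 940,250 × 0.0033333 / (1 − (1+0.0033333)^−240) = $5,697.73.
Total interest on Lender B = 240 × $5,697.73 − $940,250 = $427,205.20.
Lender A is lower by $194,605.80.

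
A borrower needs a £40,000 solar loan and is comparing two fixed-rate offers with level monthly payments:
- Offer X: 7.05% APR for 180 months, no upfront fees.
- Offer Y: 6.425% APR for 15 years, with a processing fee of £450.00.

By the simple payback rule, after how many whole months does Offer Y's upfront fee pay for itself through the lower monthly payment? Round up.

Offer X: at 7.05% the monthly rate is 0.0058750, so the payment is 40,000 × 0.0058750 / (1 − 1.0058750^−180) = £360.65.
Offer Y: monthly rate = 6.425%/12 = 0.0053542; payment = 40,000 × 0.0053542 / (1 − (1+0.0053542)^−180) = £346.80.
Monthly savings = £360.65 − £346.80 = £13.85.
Break-even = £450.00 / £13.85 = 32.49 → 33 months.

33 months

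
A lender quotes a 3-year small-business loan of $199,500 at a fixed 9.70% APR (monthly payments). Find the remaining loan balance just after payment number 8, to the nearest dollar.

With monthly rate i = 9.7%/12 = 0.0080833, the balance after k of n payments is P · [(1+i)^n − (1+i)^k] / [(1+i)^n − 1].
(1+0.0080833)^36 = 1.33620055 and (1+0.0080833)^8 = 1.06652607, so the balance is 199,500 × (1.33620055 − 1.06652607) / (1.33620055 − 1) = $160,023.71.

$160,024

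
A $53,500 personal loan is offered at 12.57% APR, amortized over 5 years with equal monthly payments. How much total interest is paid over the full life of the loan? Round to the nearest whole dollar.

$18,833

Monthly rate = 12.57%/12 = 0.0104750; payment = 53,500 × 0.0104750 / (1 − (1+0.0104750)^−60) = $1,205.55.
Total paid = 60 × $1,205.55 = $72,333.00; interest = $72,333.00 − $53,500 = $18,833.00.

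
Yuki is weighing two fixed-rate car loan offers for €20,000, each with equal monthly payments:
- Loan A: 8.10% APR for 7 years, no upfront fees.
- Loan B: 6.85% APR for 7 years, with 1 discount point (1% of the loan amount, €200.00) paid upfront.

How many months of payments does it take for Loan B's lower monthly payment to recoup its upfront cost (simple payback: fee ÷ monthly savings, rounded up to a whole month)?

Loan A: monthly rate = 8.1%/12 = 0.0067500; payment = 20,000 × 0.0067500 / (1 − (1+0.0067500)^−84) = €312.72.
Loan B: at 6.85% the monthly rate is 0.0057083, so the payment is 20,000 × 0.0057083 / (1 − 1.0057083^−84) = €300.39.
Monthly savings = €312.72 − €300.39 = €12.33.
Break-even = €200.00 / €12.33 = 16.22 → 17 months.

17 months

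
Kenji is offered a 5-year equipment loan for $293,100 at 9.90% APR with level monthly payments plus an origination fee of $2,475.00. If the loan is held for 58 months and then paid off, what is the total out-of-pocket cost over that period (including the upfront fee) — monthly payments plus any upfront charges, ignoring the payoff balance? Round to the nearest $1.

Monthly rate = 9.9%/12 = 0.0082500; payment = 293,100 × 0.0082500 / (1 − (1+0.0082500)^−60) = $6,213.10.
Total outlay = 58 × $6,213.10 + $2,475.00 = $362,834.80.

$362,835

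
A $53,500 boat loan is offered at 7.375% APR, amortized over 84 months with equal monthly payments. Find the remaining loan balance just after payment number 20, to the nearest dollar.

$43,138

With monthly rate i = 7.375%/12 = 0.0061458, the balance after k of n payments is P · [(1+i)^n − (1+i)^k] / [(1+i)^n − 1].
(1+0.0061458)^84 = 1.67308642 and (1+0.0061458)^20 = 1.13036489, so the balance is 53,500 × (1.67308642 − 1.13036489) / (1.67308642 − 1) = $43,138.00.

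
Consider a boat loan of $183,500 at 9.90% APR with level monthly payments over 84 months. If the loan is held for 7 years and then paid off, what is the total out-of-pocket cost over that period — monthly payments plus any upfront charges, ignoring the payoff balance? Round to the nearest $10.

Monthly rate = 9.9%/12 = 0.0082500; payment = 183,500 × 0.0082500 / (1 − (1+0.0082500)^−84) = $3,036.84.
Total outlay = 84 × $3,036.84 = $255,094.56.

$255,090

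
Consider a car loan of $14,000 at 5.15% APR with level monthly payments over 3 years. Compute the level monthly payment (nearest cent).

Monthly rate = 5.15%/12 = 0.0042917; payment = 14,000 × 0.0042917 / (1 − (1+0.0042917)^−36) = $420.54.

$420.54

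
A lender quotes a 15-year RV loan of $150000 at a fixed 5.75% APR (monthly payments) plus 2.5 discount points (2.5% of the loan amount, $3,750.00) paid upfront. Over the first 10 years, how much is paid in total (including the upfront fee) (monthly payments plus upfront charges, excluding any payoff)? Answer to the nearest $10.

$153,220

At 5.75% the monthly rate is 0.0047917, so the payment is 150,000 × 0.0047917 / (1 − 1.0047917^−180) = $1,245.62.
Total outlay = 120 × $1,245.62 + $3,750.00 = $153,224.40.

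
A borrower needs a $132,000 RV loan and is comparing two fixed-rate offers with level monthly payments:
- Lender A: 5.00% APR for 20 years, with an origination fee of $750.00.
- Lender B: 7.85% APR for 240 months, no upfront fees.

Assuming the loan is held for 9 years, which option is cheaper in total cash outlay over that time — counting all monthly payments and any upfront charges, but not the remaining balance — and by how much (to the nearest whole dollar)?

Lender A: monthly rate = 5%/12 = 0.0041667; payment = 132,000 × 0.0041667 / (1 − (1+0.0041667)^−240) = $871.14.
Lender B: monthly rate = 7.85%/12 = 0.0065417; payment = 132,000 × 0.0065417 / (1 − (1+0.0065417)^−240) = $1,091.81.
Over 108 months: Lender A costs 108 × $871.14 + $750.00 = $94,833.12; Lender B costs 108 × $1,091.81 = $117,915.48.
Lender A is cheaper by $117,915.48 − $94,833.12 = $23,082.36.

Lender A by $23,082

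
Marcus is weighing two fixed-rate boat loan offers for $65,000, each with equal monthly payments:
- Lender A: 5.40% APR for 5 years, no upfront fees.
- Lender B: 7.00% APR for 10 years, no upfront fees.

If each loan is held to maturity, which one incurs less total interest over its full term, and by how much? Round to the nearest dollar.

Lender A: at 5.40% the monthly rate is 0.0045000, so the payment is 65,000 × 0.0045000 / (1 − 1.0045000^−60) = $1,238.58.
Total interest on Lender A = 60 × $1,238.58 − $65,000 = $9,314.80.
Lender B: monthly rate = 7%/12 = 0.0058333; payment = 65,000 × 0.0058333 / (1 − (1+0.0058333)^−120) = $754.71.
Total interest on Lender B = 120 × $754.71 − $65,000 = $25,565.20.
Lender A is lower by $16,250.40.

Lender A by $16,250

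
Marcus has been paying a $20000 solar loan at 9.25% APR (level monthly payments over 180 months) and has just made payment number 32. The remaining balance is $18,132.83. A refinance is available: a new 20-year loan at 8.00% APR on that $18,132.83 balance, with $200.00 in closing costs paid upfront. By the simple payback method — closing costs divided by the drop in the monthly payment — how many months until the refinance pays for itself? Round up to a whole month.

Current payment = 20,000 × 9.25%/12 / (1 − (1+0.0077083)^−180) = $205.84.
Refinanced payment = 18,132.83 × 0.0066667 / (1 − (1+0.0066667)^−240) = $151.67.
Monthly savings = $205.84 − $151.67 = $54.17.
Break-even = $200.00 / $54.17 = 3.69 → 4 months.

4 months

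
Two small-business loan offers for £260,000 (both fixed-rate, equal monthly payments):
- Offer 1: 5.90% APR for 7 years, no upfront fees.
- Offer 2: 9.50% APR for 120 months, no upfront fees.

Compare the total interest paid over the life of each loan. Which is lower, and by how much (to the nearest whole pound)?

Offer 1: monthly rate = 5.9%/12 = 0.0049167; payment = 260,000 × 0.0049167 / (1 − (1+0.0049167)^−84) = £3,785.77.
Total interest on Offer 1 = 84 × £3,785.77 − £260,000 = £58,004.68.
Offer 2: monthly rate = 9.5%/12 = 0.0079167; payment = 260,000 × 0.0079167 / (1 − (1+0.0079167)^−120) = £3,364.34.
Total interest on Offer 2 = 120 × £3,364.34 − £260,000 = £143,720.80.
Offer 1 is lower by £85,716.12.

Offer 1 by £85,716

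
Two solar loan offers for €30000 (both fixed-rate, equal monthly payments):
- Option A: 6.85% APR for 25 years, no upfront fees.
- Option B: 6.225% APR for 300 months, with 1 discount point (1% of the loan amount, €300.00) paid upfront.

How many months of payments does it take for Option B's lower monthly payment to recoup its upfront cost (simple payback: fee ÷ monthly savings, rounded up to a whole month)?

26 months

Option A: at 6.85% the monthly rate is 0.0057083, so the payment is 30,000 × 0.0057083 / (1 − 1.0057083^−300) = €209.17.
Option B: monthly rate = 6.225%/12 = 0.0051875; payment = 30,000 × 0.0051875 / (1 − (1+0.0051875)^−300) = €197.44.
Monthly savings = €209.17 − €197.44 = €11.73.
Break-even = €300.00 / €11.73 = 25.58 → 26 months.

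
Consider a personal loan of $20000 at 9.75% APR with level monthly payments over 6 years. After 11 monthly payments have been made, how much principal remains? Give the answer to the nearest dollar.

$17,645

With monthly rate i = 9.75%/12 = 0.0081250, the balance after k of n payments is P · [(1+i)^n − (1+i)^k] / [(1+i)^n − 1].
(1+0.0081250)^72 = 1.79075306 and (1+0.0081250)^11 = 1.09309582, so the balance is 20,000 × (1.79075306 − 1.09309582) / (1.79075306 − 1) = $17,645.39.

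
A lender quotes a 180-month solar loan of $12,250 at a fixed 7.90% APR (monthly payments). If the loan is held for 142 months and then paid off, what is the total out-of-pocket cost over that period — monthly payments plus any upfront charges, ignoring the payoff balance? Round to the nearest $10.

$16,520

At 7.90% the monthly rate is 0.0065833, so the payment is 12,250 × 0.0065833 / (1 − 1.0065833^−180) = $116.36.
Total outlay = 142 × $116.36 = $16,523.12.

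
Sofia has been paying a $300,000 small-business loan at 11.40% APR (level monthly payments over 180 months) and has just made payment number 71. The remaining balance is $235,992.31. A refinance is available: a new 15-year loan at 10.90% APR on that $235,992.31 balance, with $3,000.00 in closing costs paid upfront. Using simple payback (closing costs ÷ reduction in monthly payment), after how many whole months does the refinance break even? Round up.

Current payment = 300,000 × 11.4%/12 / (1 − (1+0.0095000)^−180) = $3,485.52.
Refinanced payment = 235,992.31 × 0.0090833 / (1 − (1+0.0090833)^−180) = $2,667.48.
Monthly savings = $3,485.52 − $2,667.48 = $818.04.
Break-even = $3,000.00 / $818.04 = 3.67 → 4 months.

4 months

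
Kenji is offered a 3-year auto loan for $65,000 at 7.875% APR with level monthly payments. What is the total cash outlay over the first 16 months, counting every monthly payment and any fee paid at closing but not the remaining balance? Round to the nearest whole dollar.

$32,530

At 7.875% the monthly rate is 0.0065625, so the payment is 65,000 × 0.0065625 / (1 − 1.0065625^−36) = $2,033.12.
Total outlay = 16 × $2,033.12 = $32,529.92.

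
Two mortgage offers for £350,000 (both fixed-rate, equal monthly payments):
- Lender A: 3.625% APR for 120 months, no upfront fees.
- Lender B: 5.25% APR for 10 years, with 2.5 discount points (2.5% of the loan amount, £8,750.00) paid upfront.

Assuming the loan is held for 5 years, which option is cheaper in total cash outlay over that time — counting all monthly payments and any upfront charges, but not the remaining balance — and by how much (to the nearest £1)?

Lender A: at 3.625% the monthly rate is 0.0030208, so the payment is 350,000 × 0.0030208 / (1 − 1.0030208^−120) = £3,481.54.
Lender B: monthly rate = 5.25%/12 = 0.0043750; payment = 350,000 × 0.0043750 / (1 − (1+0.0043750)^−120) = £3,755.21.
Over 60 months: Lender A costs 60 × £3,481.54 = £208,892.40; Lender B costs 60 × £3,755.21 + £8,750.00 = £234,062.60.
Lender A is cheaper by £234,062.60 − £208,892.40 = £25,170.20.

Lender A by £25,170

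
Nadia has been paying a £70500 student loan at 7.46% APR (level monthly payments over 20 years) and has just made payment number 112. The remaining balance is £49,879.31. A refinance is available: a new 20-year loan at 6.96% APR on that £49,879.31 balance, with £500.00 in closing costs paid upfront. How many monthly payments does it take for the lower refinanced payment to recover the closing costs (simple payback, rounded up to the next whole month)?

Current payment = 70,500 × 7.46%/12 / (1 − (1+0.0062167)^−240) = £566.22.
Refinanced payment = 49,879.31 × 0.0058000 / (1 − (1+0.0058000)^−240) = £385.52.
Monthly savings = £566.22 − £385.52 = £180.70.
Break-even = £500.00 / £180.70 = 2.77 → 3 months.

3 months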